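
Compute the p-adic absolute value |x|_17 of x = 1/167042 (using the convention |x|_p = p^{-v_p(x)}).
|1/167042|_17 = 83521

Step 1 — compute v_17(x) by factoring powers of 17 out of the numerator and denominator: v_17(1/167042) = -4. Step 2 — apply |x|_p = p^{-v_p(x)} = 17^{4} = 83521.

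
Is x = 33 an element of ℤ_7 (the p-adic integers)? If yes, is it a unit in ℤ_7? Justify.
x ∈ ℤ_7^× (unit); v_7(x) = 0

ℤ_7 = {x ∈ ℚ_7 : v_7(x) ≥ 0} and ℤ_7^× = {x ∈ ℤ_7 : v_7(x) = 0}. Here v_7(33) = v_7(num) − v_7(den) = 0; compare against these criteria.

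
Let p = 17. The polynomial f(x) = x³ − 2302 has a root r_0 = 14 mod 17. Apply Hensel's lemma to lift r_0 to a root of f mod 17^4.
r_3 = 79098 (mod 83521)

Hensel: r_{i+1} = r_i − f(r_i)/f′(r_i) mod 17^{i+2}, where f′(x) = 3x². Iterate:
  r_0 = 14 (mod 17)
  r_1 = 201 (mod 289)
  r_2 = 490 (mod 4913)
  r_3 = 79098 (mod 83521)
Final: r = 79098 with f(r) ≡ 0 mod 17^4.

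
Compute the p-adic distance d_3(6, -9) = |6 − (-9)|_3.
d_3(6, -9) = 1/3

Step 1 — x − y = 6 − (-9) = 15. Step 2 — v_3(15) = 1 (factor: 15 = (3^1 · 5); the sign does not affect v_p). Step 3 — |x − y|_3 = 3^{-1} = 1/3.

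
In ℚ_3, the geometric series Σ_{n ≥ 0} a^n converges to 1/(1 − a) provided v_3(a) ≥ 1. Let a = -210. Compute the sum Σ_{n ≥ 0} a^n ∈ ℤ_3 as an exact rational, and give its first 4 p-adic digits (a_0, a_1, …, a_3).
Σ a^n = 1/(1 − a) = 1/211;  first 4 digits = (1, 2, 1, 1)

v_3(a) = 1 ≥ 1, so the series converges in ℤ_3 to 1/(1 − a) = 1/(1 − (-210)) = 1/211. Expand this rational in ℤ_3: compute digits iteratively via d_i = x_i mod 3, x_{i+1} = (x_i − d_i)/3. The first 4 digits are (1, 2, 1, 1).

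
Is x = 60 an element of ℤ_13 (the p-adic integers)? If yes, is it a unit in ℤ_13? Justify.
x ∈ ℤ_13^× (unit); v_13(x) = 0

ℤ_13 = {x ∈ ℚ_13 : v_13(x) ≥ 0} and ℤ_13^× = {x ∈ ℤ_13 : v_13(x) = 0}. Here v_13(60) = v_13(num) − v_13(den) = 0; compare against these criteria.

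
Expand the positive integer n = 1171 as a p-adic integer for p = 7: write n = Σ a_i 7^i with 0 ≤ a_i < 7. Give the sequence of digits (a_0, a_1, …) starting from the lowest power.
(a_0, a_1, …) = (2, 6, 2, 3)

Repeated division by 7 gives the digits low-to-high: 1171 = 2 + 6·7^1 + 2·7^2 + 3·7^3. Digit sequence: (2, 6, 2, 3).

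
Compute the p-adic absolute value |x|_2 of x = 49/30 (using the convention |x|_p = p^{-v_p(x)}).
|49/30|_2 = 2

Step 1 — compute v_2(x) by factoring powers of 2 out of the numerator and denominator: v_2(49/30) = -1. Step 2 — apply |x|_p = p^{-v_p(x)} = 2^{1} = 2.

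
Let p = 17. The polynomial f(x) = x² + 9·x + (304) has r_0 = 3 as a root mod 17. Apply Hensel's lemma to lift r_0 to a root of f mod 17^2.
r_1 = 173 (mod 289)

Hensel: r_{i+1} = r_i − f(r_i)·(f′(r_i))^{-1} mod 17^{i+2}, f′(x) = 2x + 9. Iterate:
  r_0 = 3 (mod 17)
  r_1 = 173 (mod 289)
Final: r = 173 satisfies f(r) ≡ 0 mod 17^2.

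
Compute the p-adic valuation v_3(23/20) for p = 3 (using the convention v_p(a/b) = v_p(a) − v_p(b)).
v_3(23/20) = 0

Factor powers of 3 from the numerator and denominator of the reduced fraction: 23 = 3^0 · 23 and 20 = 3^0 · 20. Apply v_p(a/b) = v_p(a) − v_p(b): v_3(23/20) = 0 − 0 = 0.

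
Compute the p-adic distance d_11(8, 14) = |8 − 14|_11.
d_11(8, 14) = 1

Step 1 — x − y = 8 − 14 = -6. Step 2 — v_11(-6) = 0 (factor: -6 = −(11^0 · 6); the sign does not affect v_p). Step 3 — |x − y|_11 = 11^{0} = 1.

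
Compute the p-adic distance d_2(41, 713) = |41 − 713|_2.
d_2(41, 713) = 1/32

Step 1 — x − y = 41 − 713 = -672. Step 2 — v_2(-672) = 5 (factor: -672 = −(2^5 · 21); the sign does not affect v_p). Step 3 — |x − y|_2 = 2^{-5} = 1/32.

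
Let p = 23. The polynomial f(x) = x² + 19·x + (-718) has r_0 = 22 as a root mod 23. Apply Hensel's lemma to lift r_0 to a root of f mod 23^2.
r_1 = 229 (mod 529)

Hensel: r_{i+1} = r_i − f(r_i)·(f′(r_i))^{-1} mod 23^{i+2}, f′(x) = 2x + 19. Iterate:
  r_0 = 22 (mod 23)
  r_1 = 229 (mod 529)
Final: r = 229 satisfies f(r) ≡ 0 mod 23^2.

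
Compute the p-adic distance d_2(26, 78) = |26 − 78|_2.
d_2(26, 78) = 1/4

Step 1 — x − y = 26 − 78 = -52. Step 2 — v_2(-52) = 2 (factor: -52 = −(2^2 · 13); the sign does not affect v_p). Step 3 — |x − y|_2 = 2^{-2} = 1/4.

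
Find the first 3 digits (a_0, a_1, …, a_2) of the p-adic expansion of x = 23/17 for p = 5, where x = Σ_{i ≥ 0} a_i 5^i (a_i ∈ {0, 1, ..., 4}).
(a_0, …, a_2) = (4, 3, 4)

v_5(23/17) = 0 (numerator and denominator both coprime to 5), so x ∈ ℤ_5^×. Compute digits iteratively via a_i = x_i mod 5, x_{i+1} = (x_i − a_i)/5, with x_0 = x:
  x_0 = 23/17;  a_0 = 4;  x_1 = (x_0 − 4)/5 = -9/17
  x_1 = -9/17;  a_1 = 3;  x_2 = (x_1 − 3)/5 = -12/17
  x_2 = -12/17;  a_2 = 4;  x_3 = (x_2 − 4)/5 = -16/17
Digits: (4, 3, 4).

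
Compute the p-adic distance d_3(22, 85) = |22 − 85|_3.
d_3(22, 85) = 1/9

Step 1 — x − y = 22 − 85 = -63. Step 2 — v_3(-63) = 2 (factor: -63 = −(3^2 · 7); the sign does not affect v_p). Step 3 — |x − y|_3 = 3^{-2} = 1/9.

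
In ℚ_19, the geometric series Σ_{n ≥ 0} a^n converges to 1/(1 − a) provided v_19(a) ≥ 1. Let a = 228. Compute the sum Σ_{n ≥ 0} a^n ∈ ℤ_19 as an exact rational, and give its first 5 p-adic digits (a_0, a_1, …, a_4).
Σ a^n = 1/(1 − a) = -1/227;  first 5 digits = (1, 12, 11, 6, 3)

v_19(a) = 1 ≥ 1, so the series converges in ℤ_19 to 1/(1 − a) = 1/(1 − 228) = -1/227. Expand this rational in ℤ_19: compute digits iteratively via d_i = x_i mod 19, x_{i+1} = (x_i − d_i)/19. The first 5 digits are (1, 12, 11, 6, 3).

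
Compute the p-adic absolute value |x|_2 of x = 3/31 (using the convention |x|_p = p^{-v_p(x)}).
|3/31|_2 = 1

Step 1 — compute v_2(x) by factoring powers of 2 out of the numerator and denominator: v_2(3/31) = 0. Step 2 — apply |x|_p = p^{-v_p(x)} = 2^{0} = 1.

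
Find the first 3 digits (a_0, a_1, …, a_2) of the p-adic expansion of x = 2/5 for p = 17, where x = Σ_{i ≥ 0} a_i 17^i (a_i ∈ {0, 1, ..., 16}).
(a_0, …, a_2) = (14, 6, 3)

v_17(2/5) = 0 (numerator and denominator both coprime to 17), so x ∈ ℤ_17^×. Compute digits iteratively via a_i = x_i mod 17, x_{i+1} = (x_i − a_i)/17, with x_0 = x:
  x_0 = 2/5;  a_0 = 14;  x_1 = (x_0 − 14)/17 = -4/5
  x_1 = -4/5;  a_1 = 6;  x_2 = (x_1 − 6)/17 = -2/5
  x_2 = -2/5;  a_2 = 3;  x_3 = (x_2 − 3)/17 = -1/5
Digits: (14, 6, 3).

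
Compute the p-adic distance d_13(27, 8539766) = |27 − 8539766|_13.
d_13(27, 8539766) = 1/371293

Step 1 — x − y = 27 − 8539766 = -8539739. Step 2 — v_13(-8539739) = 5 (factor: -8539739 = −(13^5 · 23); the sign does not affect v_p). Step 3 — |x − y|_13 = 13^{-5} = 1/371293.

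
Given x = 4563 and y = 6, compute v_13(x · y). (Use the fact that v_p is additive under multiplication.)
v_13(27378) = 2

v_p(x) = 2 (factor: 4563 = 13^2 · 27); v_p(y) = 0 (factor: 6 = 13^0 · 6). Additivity: v_p(xy) = v_p(x) + v_p(y) = 2 + 0 = 2. (Direct check: xy = 27378 = 13^2 · (162).)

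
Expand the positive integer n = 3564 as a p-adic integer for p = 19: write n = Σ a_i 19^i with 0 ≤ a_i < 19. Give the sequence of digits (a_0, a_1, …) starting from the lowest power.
(a_0, a_1, …) = (11, 16, 9)

Repeated division by 19 gives the digits low-to-high: 3564 = 11 + 16·19^1 + 9·19^2. Digit sequence: (11, 16, 9).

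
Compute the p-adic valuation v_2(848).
v_2(848) = 4

v_2(n) is the largest exponent k such that 2^k divides n. Factor out: 848 = 2^4 · 53. (Sign doesn't affect v_p.) So v_2(848) = 4.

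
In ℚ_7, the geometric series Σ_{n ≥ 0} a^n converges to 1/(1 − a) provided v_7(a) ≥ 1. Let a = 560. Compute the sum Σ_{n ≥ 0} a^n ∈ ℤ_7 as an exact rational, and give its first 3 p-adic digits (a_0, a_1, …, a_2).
Σ a^n = 1/(1 − a) = -1/559;  first 3 digits = (1, 3, 6)

v_7(a) = 1 ≥ 1, so the series converges in ℤ_7 to 1/(1 − a) = 1/(1 − 560) = -1/559. Expand this rational in ℤ_7: compute digits iteratively via d_i = x_i mod 7, x_{i+1} = (x_i − d_i)/7. The first 3 digits are (1, 3, 6).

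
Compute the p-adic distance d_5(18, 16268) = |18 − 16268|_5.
d_5(18, 16268) = 1/625

Step 1 — x − y = 18 − 16268 = -16250. Step 2 — v_5(-16250) = 4 (factor: -16250 = −(5^4 · 26); the sign does not affect v_p). Step 3 — |x − y|_5 = 5^{-4} = 1/625.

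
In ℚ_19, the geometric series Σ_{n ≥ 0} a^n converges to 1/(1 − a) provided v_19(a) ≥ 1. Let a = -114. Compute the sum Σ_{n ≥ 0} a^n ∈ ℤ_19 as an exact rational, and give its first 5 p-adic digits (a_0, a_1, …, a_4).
Σ a^n = 1/(1 − a) = 1/115;  first 5 digits = (1, 13, 16, 13, 11)

v_19(a) = 1 ≥ 1, so the series converges in ℤ_19 to 1/(1 − a) = 1/(1 − (-114)) = 1/115. Expand this rational in ℤ_19: compute digits iteratively via d_i = x_i mod 19, x_{i+1} = (x_i − d_i)/19. The first 5 digits are (1, 13, 16, 13, 11).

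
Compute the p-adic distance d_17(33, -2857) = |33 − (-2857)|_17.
d_17(33, -2857) = 1/289

Step 1 — x − y = 33 − (-2857) = 2890. Step 2 — v_17(2890) = 2 (factor: 2890 = (17^2 · 10); the sign does not affect v_p). Step 3 — |x − y|_17 = 17^{-2} = 1/289.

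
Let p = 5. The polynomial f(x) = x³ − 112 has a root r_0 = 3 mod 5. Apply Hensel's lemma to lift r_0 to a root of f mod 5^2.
r_1 = 8 (mod 25)

Hensel: r_{i+1} = r_i − f(r_i)/f′(r_i) mod 5^{i+2}, where f′(x) = 3x². Iterate:
  r_0 = 3 (mod 5)
  r_1 = 8 (mod 25)
Final: r = 8 with f(r) ≡ 0 mod 5^2.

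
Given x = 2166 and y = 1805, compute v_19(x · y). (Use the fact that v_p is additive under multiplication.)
v_19(3909630) = 4

v_p(x) = 2 (factor: 2166 = 19^2 · 6); v_p(y) = 2 (factor: 1805 = 19^2 · 5). Additivity: v_p(xy) = v_p(x) + v_p(y) = 2 + 2 = 4. (Direct check: xy = 3909630 = 19^4 · (30).)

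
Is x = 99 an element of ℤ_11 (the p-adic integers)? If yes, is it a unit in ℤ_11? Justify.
x ∈ ℤ_11 but not a unit; v_11(x) = 1 > 0

ℤ_11 = {x ∈ ℚ_11 : v_11(x) ≥ 0} and ℤ_11^× = {x ∈ ℤ_11 : v_11(x) = 0}. Here v_11(99) = v_11(num) − v_11(den) = 1; compare against these criteria.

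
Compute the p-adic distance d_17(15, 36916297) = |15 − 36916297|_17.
d_17(15, 36916297) = 1/1419857

Step 1 — x − y = 15 − 36916297 = -36916282. Step 2 — v_17(-36916282) = 5 (factor: -36916282 = −(17^5 · 26); the sign does not affect v_p). Step 3 — |x − y|_17 = 17^{-5} = 1/1419857.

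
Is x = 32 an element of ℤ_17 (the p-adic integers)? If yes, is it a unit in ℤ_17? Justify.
x ∈ ℤ_17^× (unit); v_17(x) = 0

ℤ_17 = {x ∈ ℚ_17 : v_17(x) ≥ 0} and ℤ_17^× = {x ∈ ℤ_17 : v_17(x) = 0}. Here v_17(32) = v_17(num) − v_17(den) = 0; compare against these criteria.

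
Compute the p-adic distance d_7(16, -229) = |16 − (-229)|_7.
d_7(16, -229) = 1/49

Step 1 — x − y = 16 − (-229) = 245. Step 2 — v_7(245) = 2 (factor: 245 = (7^2 · 5); the sign does not affect v_p). Step 3 — |x − y|_7 = 7^{-2} = 1/49.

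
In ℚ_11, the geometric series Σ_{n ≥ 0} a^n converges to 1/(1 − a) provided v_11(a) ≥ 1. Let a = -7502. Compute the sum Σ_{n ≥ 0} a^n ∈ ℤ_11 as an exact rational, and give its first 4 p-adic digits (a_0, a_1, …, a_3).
Σ a^n = 1/(1 − a) = 1/7503;  first 4 digits = (1, 0, 4, 5)

v_11(a) = 2 ≥ 1, so the series converges in ℤ_11 to 1/(1 − a) = 1/(1 − (-7502)) = 1/7503. Expand this rational in ℤ_11: compute digits iteratively via d_i = x_i mod 11, x_{i+1} = (x_i − d_i)/11. The first 4 digits are (1, 0, 4, 5).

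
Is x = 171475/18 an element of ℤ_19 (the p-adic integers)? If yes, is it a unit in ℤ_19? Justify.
x ∈ ℤ_19 but not a unit; v_19(x) = 3 > 0

ℤ_19 = {x ∈ ℚ_19 : v_19(x) ≥ 0} and ℤ_19^× = {x ∈ ℤ_19 : v_19(x) = 0}. Here v_19(171475/18) = v_19(num) − v_19(den) = 3; compare against these criteria.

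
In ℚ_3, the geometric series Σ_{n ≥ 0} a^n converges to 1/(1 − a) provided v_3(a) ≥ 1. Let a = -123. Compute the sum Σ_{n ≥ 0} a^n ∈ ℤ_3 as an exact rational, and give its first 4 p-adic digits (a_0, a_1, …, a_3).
Σ a^n = 1/(1 − a) = 1/124;  first 4 digits = (1, 1, 2, 1)

v_3(a) = 1 ≥ 1, so the series converges in ℤ_3 to 1/(1 − a) = 1/(1 − (-123)) = 1/124. Expand this rational in ℤ_3: compute digits iteratively via d_i = x_i mod 3, x_{i+1} = (x_i − d_i)/3. The first 4 digits are (1, 1, 2, 1).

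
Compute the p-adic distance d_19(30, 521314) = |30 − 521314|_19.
d_19(30, 521314) = 1/130321

Step 1 — x − y = 30 − 521314 = -521284. Step 2 — v_19(-521284) = 4 (factor: -521284 = −(19^4 · 4); the sign does not affect v_p). Step 3 — |x − y|_19 = 19^{-4} = 1/130321.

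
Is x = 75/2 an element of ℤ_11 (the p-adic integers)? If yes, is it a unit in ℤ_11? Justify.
x ∈ ℤ_11^× (unit); v_11(x) = 0

ℤ_11 = {x ∈ ℚ_11 : v_11(x) ≥ 0} and ℤ_11^× = {x ∈ ℤ_11 : v_11(x) = 0}. Here v_11(75/2) = v_11(num) − v_11(den) = 0; compare against these criteria.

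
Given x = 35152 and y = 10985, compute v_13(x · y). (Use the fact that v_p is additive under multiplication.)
v_13(386144720) = 6

v_p(x) = 3 (factor: 35152 = 13^3 · 16); v_p(y) = 3 (factor: 10985 = 13^3 · 5). Additivity: v_p(xy) = v_p(x) + v_p(y) = 3 + 3 = 6. (Direct check: xy = 386144720 = 13^6 · (80).)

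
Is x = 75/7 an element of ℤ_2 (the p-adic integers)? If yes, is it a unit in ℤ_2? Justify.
x ∈ ℤ_2^× (unit); v_2(x) = 0

ℤ_2 = {x ∈ ℚ_2 : v_2(x) ≥ 0} and ℤ_2^× = {x ∈ ℤ_2 : v_2(x) = 0}. Here v_2(75/7) = v_2(num) − v_2(den) = 0; compare against these criteria.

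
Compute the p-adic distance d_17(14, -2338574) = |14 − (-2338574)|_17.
d_17(14, -2338574) = 1/83521

Step 1 — x − y = 14 − (-2338574) = 2338588. Step 2 — v_17(2338588) = 4 (factor: 2338588 = (17^4 · 28); the sign does not affect v_p). Step 3 — |x − y|_17 = 17^{-4} = 1/83521.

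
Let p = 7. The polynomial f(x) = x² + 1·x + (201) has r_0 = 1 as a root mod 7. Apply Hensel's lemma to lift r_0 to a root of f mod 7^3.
r_2 = 211 (mod 343)

Hensel: r_{i+1} = r_i − f(r_i)·(f′(r_i))^{-1} mod 7^{i+2}, f′(x) = 2x + 1. Iterate:
  r_0 = 1 (mod 7)
  r_1 = 15 (mod 49)
  r_2 = 211 (mod 343)
Final: r = 211 satisfies f(r) ≡ 0 mod 7^3.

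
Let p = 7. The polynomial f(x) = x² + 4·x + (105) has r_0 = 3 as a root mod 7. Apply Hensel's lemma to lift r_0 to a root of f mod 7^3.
r_2 = 157 (mod 343)

Hensel: r_{i+1} = r_i − f(r_i)·(f′(r_i))^{-1} mod 7^{i+2}, f′(x) = 2x + 4. Iterate:
  r_0 = 3 (mod 7)
  r_1 = 10 (mod 49)
  r_2 = 157 (mod 343)
Final: r = 157 satisfies f(r) ≡ 0 mod 7^3.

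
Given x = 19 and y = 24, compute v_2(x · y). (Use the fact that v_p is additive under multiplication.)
v_2(456) = 3

v_p(x) = 0 (factor: 19 = 2^0 · 19); v_p(y) = 3 (factor: 24 = 2^3 · 3). Additivity: v_p(xy) = v_p(x) + v_p(y) = 0 + 3 = 3. (Direct check: xy = 456 = 2^3 · (57).)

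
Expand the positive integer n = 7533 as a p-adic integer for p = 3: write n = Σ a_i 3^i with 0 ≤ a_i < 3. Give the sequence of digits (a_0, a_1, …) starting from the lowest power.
(a_0, a_1, …) = (0, 0, 0, 0, 0, 1, 1, 0, 1)

Repeated division by 3 gives the digits low-to-high: 7533 = 1·3^5 + 1·3^6 + 1·3^8. Digit sequence: (0, 0, 0, 0, 0, 1, 1, 0, 1).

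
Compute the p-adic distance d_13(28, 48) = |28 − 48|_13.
d_13(28, 48) = 1

Step 1 — x − y = 28 − 48 = -20. Step 2 — v_13(-20) = 0 (factor: -20 = −(13^0 · 20); the sign does not affect v_p). Step 3 — |x − y|_13 = 13^{0} = 1.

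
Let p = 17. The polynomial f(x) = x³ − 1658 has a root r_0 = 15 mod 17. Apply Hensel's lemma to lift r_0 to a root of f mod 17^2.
r_1 = 185 (mod 289)

Hensel: r_{i+1} = r_i − f(r_i)/f′(r_i) mod 17^{i+2}, where f′(x) = 3x². Iterate:
  r_0 = 15 (mod 17)
  r_1 = 185 (mod 289)
Final: r = 185 with f(r) ≡ 0 mod 17^2.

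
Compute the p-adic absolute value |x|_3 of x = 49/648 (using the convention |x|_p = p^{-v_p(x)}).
|49/648|_3 = 81

Step 1 — compute v_3(x) by factoring powers of 3 out of the numerator and denominator: v_3(49/648) = -4. Step 2 — apply |x|_p = p^{-v_p(x)} = 3^{4} = 81.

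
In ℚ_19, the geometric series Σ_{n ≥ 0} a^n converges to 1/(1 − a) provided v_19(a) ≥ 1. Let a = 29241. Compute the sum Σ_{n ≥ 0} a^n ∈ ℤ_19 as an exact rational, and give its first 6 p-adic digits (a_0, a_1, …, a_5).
Σ a^n = 1/(1 − a) = -1/29240;  first 6 digits = (1, 0, 5, 4, 6, 3)

v_19(a) = 2 ≥ 1, so the series converges in ℤ_19 to 1/(1 − a) = 1/(1 − 29241) = -1/29240. Expand this rational in ℤ_19: compute digits iteratively via d_i = x_i mod 19, x_{i+1} = (x_i − d_i)/19. The first 6 digits are (1, 0, 5, 4, 6, 3).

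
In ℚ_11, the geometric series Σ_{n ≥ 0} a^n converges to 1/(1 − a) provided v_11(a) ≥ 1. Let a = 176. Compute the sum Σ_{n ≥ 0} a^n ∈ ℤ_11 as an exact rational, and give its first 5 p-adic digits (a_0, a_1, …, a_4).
Σ a^n = 1/(1 − a) = -1/175;  first 5 digits = (1, 5, 4, 5, 9)

v_11(a) = 1 ≥ 1, so the series converges in ℤ_11 to 1/(1 − a) = 1/(1 − 176) = -1/175. Expand this rational in ℤ_11: compute digits iteratively via d_i = x_i mod 11, x_{i+1} = (x_i − d_i)/11. The first 5 digits are (1, 5, 4, 5, 9).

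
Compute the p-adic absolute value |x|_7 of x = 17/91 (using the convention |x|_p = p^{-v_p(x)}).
|17/91|_7 = 7

Step 1 — compute v_7(x) by factoring powers of 7 out of the numerator and denominator: v_7(17/91) = -1. Step 2 — apply |x|_p = p^{-v_p(x)} = 7^{1} = 7.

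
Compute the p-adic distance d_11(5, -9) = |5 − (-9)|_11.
d_11(5, -9) = 1

Step 1 — x − y = 5 − (-9) = 14. Step 2 — v_11(14) = 0 (factor: 14 = (11^0 · 14); the sign does not affect v_p). Step 3 — |x − y|_11 = 11^{0} = 1.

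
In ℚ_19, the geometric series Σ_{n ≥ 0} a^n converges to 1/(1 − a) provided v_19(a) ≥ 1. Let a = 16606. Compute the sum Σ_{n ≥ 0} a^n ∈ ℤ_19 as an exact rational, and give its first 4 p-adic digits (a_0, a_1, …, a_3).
Σ a^n = 1/(1 − a) = -1/16605;  first 4 digits = (1, 0, 8, 2)

v_19(a) = 2 ≥ 1, so the series converges in ℤ_19 to 1/(1 − a) = 1/(1 − 16606) = -1/16605. Expand this rational in ℤ_19: compute digits iteratively via d_i = x_i mod 19, x_{i+1} = (x_i − d_i)/19. The first 4 digits are (1, 0, 8, 2).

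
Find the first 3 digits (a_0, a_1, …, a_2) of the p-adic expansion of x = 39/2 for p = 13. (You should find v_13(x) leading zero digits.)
(a_0, …, a_2) = (0, 8, 6)

v_13(39/2) = 1, so a_0 = ... = a_0 = 0. Factor out: x = 13^1 · u with u = 3/2 a unit in ℤ_13. Expand u iteratively via a_{v+i} = u_i mod 13, u_{i+1} = (u_i − a_{v+i})/13:
  u_0 = 3/2;  a_1 = 8;  u_1 = (u_0 − 8)/13 = -1/2
  u_1 = -1/2;  a_2 = 6;  u_2 = (u_1 − 6)/13 = -1/2
Digits: (0, 8, 6).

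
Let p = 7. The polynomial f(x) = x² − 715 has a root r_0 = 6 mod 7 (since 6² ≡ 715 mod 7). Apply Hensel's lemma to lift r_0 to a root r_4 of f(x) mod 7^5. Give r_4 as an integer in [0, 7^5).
r_4 = 10373 (mod 16807)

Hensel's recurrence: r_{i+1} = r_i − f(r_i)·(f′(r_i))^{-1} mod 7^{i+2}, with f′(x) = 2x. Iterate:
  r_0 = 6 (mod 7)
  r_1 = 34 (mod 49)
  r_2 = 83 (mod 343)
  r_3 = 769 (mod 2401)
  r_4 = 10373 (mod 16807)
Final: r_4 = 10373, and one checks f(r_4) ≡ 0 mod 7^5.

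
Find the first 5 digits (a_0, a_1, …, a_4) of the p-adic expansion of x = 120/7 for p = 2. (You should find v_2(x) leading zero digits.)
(a_0, …, a_4) = (0, 0, 0, 1, 0)

v_2(120/7) = 3, so a_0 = ... = a_2 = 0. Factor out: x = 2^3 · u with u = 15/7 a unit in ℤ_2. Expand u iteratively via a_{v+i} = u_i mod 2, u_{i+1} = (u_i − a_{v+i})/2:
  u_0 = 15/7;  a_3 = 1;  u_1 = (u_0 − 1)/2 = 4/7
  u_1 = 4/7;  a_4 = 0;  u_2 = (u_1 − 0)/2 = 2/7
Digits: (0, 0, 0, 1, 0).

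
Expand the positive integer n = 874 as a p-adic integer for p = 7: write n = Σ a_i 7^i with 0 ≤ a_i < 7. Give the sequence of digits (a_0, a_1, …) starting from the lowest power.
(a_0, a_1, …) = (6, 5, 3, 2)

Repeated division by 7 gives the digits low-to-high: 874 = 6 + 5·7^1 + 3·7^2 + 2·7^3. Digit sequence: (6, 5, 3, 2).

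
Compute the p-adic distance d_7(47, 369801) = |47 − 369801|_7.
d_7(47, 369801) = 1/16807

Step 1 — x − y = 47 − 369801 = -369754. Step 2 — v_7(-369754) = 5 (factor: -369754 = −(7^5 · 22); the sign does not affect v_p). Step 3 — |x − y|_7 = 7^{-5} = 1/16807.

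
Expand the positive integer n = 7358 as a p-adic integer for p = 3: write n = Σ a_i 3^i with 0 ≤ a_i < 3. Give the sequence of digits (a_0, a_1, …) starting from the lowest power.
(a_0, a_1, …) = (2, 1, 1, 2, 0, 0, 1, 0, 1)

Repeated division by 3 gives the digits low-to-high: 7358 = 2 + 1·3^1 + 1·3^2 + 2·3^3 + 1·3^6 + 1·3^8. Digit sequence: (2, 1, 1, 2, 0, 0, 1, 0, 1).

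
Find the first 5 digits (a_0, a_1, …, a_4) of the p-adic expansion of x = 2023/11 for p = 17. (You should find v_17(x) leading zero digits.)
(a_0, …, a_4) = (0, 0, 13, 7, 15)

v_17(2023/11) = 2, so a_0 = ... = a_1 = 0. Factor out: x = 17^2 · u with u = 7/11 a unit in ℤ_17. Expand u iteratively via a_{v+i} = u_i mod 17, u_{i+1} = (u_i − a_{v+i})/17:
  u_0 = 7/11;  a_2 = 13;  u_1 = (u_0 − 13)/17 = -8/11
  u_1 = -8/11;  a_3 = 7;  u_2 = (u_1 − 7)/17 = -5/11
  u_2 = -5/11;  a_4 = 15;  u_3 = (u_2 − 15)/17 = -10/11
Digits: (0, 0, 13, 7, 15).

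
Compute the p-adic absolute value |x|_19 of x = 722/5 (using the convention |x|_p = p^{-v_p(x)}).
|722/5|_19 = 1/361

Step 1 — compute v_19(x) by factoring powers of 19 out of the numerator and denominator: v_19(722/5) = 2. Step 2 — apply |x|_p = p^{-v_p(x)} = 19^{-2} = 1/361.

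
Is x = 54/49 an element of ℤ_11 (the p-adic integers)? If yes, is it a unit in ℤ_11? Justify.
x ∈ ℤ_11^× (unit); v_11(x) = 0

ℤ_11 = {x ∈ ℚ_11 : v_11(x) ≥ 0} and ℤ_11^× = {x ∈ ℤ_11 : v_11(x) = 0}. Here v_11(54/49) = v_11(num) − v_11(den) = 0; compare against these criteria.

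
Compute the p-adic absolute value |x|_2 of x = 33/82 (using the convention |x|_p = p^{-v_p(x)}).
|33/82|_2 = 2

Step 1 — compute v_2(x) by factoring powers of 2 out of the numerator and denominator: v_2(33/82) = -1. Step 2 — apply |x|_p = p^{-v_p(x)} = 2^{1} = 2.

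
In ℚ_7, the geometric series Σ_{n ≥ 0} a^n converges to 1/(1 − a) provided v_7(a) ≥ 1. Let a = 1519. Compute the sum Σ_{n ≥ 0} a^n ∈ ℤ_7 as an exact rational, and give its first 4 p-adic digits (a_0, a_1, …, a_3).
Σ a^n = 1/(1 − a) = -1/1518;  first 4 digits = (1, 0, 3, 4)

v_7(a) = 2 ≥ 1, so the series converges in ℤ_7 to 1/(1 − a) = 1/(1 − 1519) = -1/1518. Expand this rational in ℤ_7: compute digits iteratively via d_i = x_i mod 7, x_{i+1} = (x_i − d_i)/7. The first 4 digits are (1, 0, 3, 4).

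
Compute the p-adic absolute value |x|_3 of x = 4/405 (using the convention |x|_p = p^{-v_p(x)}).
|4/405|_3 = 81

Step 1 — compute v_3(x) by factoring powers of 3 out of the numerator and denominator: v_3(4/405) = -4. Step 2 — apply |x|_p = p^{-v_p(x)} = 3^{4} = 81.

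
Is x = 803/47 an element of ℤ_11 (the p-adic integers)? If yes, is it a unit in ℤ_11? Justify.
x ∈ ℤ_11 but not a unit; v_11(x) = 1 > 0

ℤ_11 = {x ∈ ℚ_11 : v_11(x) ≥ 0} and ℤ_11^× = {x ∈ ℤ_11 : v_11(x) = 0}. Here v_11(803/47) = v_11(num) − v_11(den) = 1; compare against these criteria.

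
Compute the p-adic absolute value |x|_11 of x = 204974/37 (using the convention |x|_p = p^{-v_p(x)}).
|204974/37|_11 = 1/14641

Step 1 — compute v_11(x) by factoring powers of 11 out of the numerator and denominator: v_11(204974/37) = 4. Step 2 — apply |x|_p = p^{-v_p(x)} = 11^{-4} = 1/14641.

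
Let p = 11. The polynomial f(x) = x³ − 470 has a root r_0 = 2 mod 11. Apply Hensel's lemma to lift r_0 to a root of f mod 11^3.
r_2 = 464 (mod 1331)

Hensel: r_{i+1} = r_i − f(r_i)/f′(r_i) mod 11^{i+2}, where f′(x) = 3x². Iterate:
  r_0 = 2 (mod 11)
  r_1 = 101 (mod 121)
  r_2 = 464 (mod 1331)
Final: r = 464 with f(r) ≡ 0 mod 11^3.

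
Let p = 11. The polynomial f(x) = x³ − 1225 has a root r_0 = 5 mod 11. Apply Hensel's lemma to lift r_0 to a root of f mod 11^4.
r_3 = 1633 (mod 14641)

Hensel: r_{i+1} = r_i − f(r_i)/f′(r_i) mod 11^{i+2}, where f′(x) = 3x². Iterate:
  r_0 = 5 (mod 11)
  r_1 = 60 (mod 121)
  r_2 = 302 (mod 1331)
  r_3 = 1633 (mod 14641)
Final: r = 1633 with f(r) ≡ 0 mod 11^4.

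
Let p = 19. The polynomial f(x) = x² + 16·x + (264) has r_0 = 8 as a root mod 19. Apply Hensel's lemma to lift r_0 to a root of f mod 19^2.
r_1 = 84 (mod 361)

Hensel: r_{i+1} = r_i − f(r_i)·(f′(r_i))^{-1} mod 19^{i+2}, f′(x) = 2x + 16. Iterate:
  r_0 = 8 (mod 19)
  r_1 = 84 (mod 361)
Final: r = 84 satisfies f(r) ≡ 0 mod 19^2.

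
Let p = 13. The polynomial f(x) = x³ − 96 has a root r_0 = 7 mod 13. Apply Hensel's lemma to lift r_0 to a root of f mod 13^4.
r_3 = 21028 (mod 28561)

Hensel: r_{i+1} = r_i − f(r_i)/f′(r_i) mod 13^{i+2}, where f′(x) = 3x². Iterate:
  r_0 = 7 (mod 13)
  r_1 = 72 (mod 169)
  r_2 = 1255 (mod 2197)
  r_3 = 21028 (mod 28561)
Final: r = 21028 with f(r) ≡ 0 mod 13^4.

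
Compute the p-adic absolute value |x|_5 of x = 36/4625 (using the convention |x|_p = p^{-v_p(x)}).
|36/4625|_5 = 125

Step 1 — compute v_5(x) by factoring powers of 5 out of the numerator and denominator: v_5(36/4625) = -3. Step 2 — apply |x|_p = p^{-v_p(x)} = 5^{3} = 125.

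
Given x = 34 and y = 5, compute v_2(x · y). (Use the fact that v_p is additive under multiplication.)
v_2(170) = 1

v_p(x) = 1 (factor: 34 = 2^1 · 17); v_p(y) = 0 (factor: 5 = 2^0 · 5). Additivity: v_p(xy) = v_p(x) + v_p(y) = 1 + 0 = 1. (Direct check: xy = 170 = 2^1 · (85).)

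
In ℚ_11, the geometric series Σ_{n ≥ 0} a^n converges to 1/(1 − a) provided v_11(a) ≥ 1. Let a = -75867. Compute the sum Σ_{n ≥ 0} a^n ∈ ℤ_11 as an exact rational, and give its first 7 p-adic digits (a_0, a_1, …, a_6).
Σ a^n = 1/(1 − a) = 1/75868;  first 7 digits = (1, 0, 0, 9, 5, 10, 3)

v_11(a) = 3 ≥ 1, so the series converges in ℤ_11 to 1/(1 − a) = 1/(1 − (-75867)) = 1/75868. Expand this rational in ℤ_11: compute digits iteratively via d_i = x_i mod 11, x_{i+1} = (x_i − d_i)/11. The first 7 digits are (1, 0, 0, 9, 5, 10, 3).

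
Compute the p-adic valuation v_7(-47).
v_7(-47) = 0

v_7(n) is the largest exponent k such that 7^k divides n. Factor out: -47 = -7^0 · 47. (Sign doesn't affect v_p.) So v_7(-47) = 0.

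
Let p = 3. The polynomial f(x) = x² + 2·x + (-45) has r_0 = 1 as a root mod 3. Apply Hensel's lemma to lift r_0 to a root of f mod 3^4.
r_3 = 16 (mod 81)

Hensel: r_{i+1} = r_i − f(r_i)·(f′(r_i))^{-1} mod 3^{i+2}, f′(x) = 2x + 2. Iterate:
  r_0 = 1 (mod 3)
  r_1 = 7 (mod 9)
  r_2 = 16 (mod 27)
  r_3 = 16 (mod 81)
Final: r = 16 satisfies f(r) ≡ 0 mod 3^4.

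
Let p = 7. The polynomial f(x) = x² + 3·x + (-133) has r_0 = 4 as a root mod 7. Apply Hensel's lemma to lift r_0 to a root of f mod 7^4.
r_3 = 1243 (mod 2401)

Hensel: r_{i+1} = r_i − f(r_i)·(f′(r_i))^{-1} mod 7^{i+2}, f′(x) = 2x + 3. Iterate:
  r_0 = 4 (mod 7)
  r_1 = 18 (mod 49)
  r_2 = 214 (mod 343)
  r_3 = 1243 (mod 2401)
Final: r = 1243 satisfies f(r) ≡ 0 mod 7^4.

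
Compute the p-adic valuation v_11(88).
v_11(88) = 1

v_11(n) is the largest exponent k such that 11^k divides n. Factor out: 88 = 11^1 · 8. (Sign doesn't affect v_p.) So v_11(88) = 1.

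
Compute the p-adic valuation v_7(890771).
v_7(890771) = 5

v_7(n) is the largest exponent k such that 7^k divides n. Factor out: 890771 = 7^5 · 53. (Sign doesn't affect v_p.) So v_7(890771) = 5.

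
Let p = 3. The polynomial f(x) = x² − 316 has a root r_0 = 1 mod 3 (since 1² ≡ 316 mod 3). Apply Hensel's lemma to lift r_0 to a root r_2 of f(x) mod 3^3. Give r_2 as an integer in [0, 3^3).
r_2 = 10 (mod 27)

Hensel's recurrence: r_{i+1} = r_i − f(r_i)·(f′(r_i))^{-1} mod 3^{i+2}, with f′(x) = 2x. Iterate:
  r_0 = 1 (mod 3)
  r_1 = 1 (mod 9)
  r_2 = 10 (mod 27)
Final: r_2 = 10, and one checks f(r_2) ≡ 0 mod 3^3.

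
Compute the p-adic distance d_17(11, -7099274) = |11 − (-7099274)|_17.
d_17(11, -7099274) = 1/1419857

Step 1 — x − y = 11 − (-7099274) = 7099285. Step 2 — v_17(7099285) = 5 (factor: 7099285 = (17^5 · 5); the sign does not affect v_p). Step 3 — |x − y|_17 = 17^{-5} = 1/1419857.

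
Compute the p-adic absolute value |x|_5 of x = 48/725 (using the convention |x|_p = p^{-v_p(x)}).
|48/725|_5 = 25

Step 1 — compute v_5(x) by factoring powers of 5 out of the numerator and denominator: v_5(48/725) = -2. Step 2 — apply |x|_p = p^{-v_p(x)} = 5^{2} = 25.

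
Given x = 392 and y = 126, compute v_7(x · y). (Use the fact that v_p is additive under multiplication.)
v_7(49392) = 3

v_p(x) = 2 (factor: 392 = 7^2 · 8); v_p(y) = 1 (factor: 126 = 7^1 · 18). Additivity: v_p(xy) = v_p(x) + v_p(y) = 2 + 1 = 3. (Direct check: xy = 49392 = 7^3 · (144).)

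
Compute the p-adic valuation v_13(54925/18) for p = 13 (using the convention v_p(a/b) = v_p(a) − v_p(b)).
v_13(54925/18) = 3

Factor powers of 13 from the numerator and denominator of the reduced fraction: 54925 = 13^3 · 25 and 18 = 13^0 · 18. Apply v_p(a/b) = v_p(a) − v_p(b): v_13(54925/18) = 3 − 0 = 3.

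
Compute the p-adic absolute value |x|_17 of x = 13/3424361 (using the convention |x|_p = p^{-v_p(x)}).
|13/3424361|_17 = 83521

Step 1 — compute v_17(x) by factoring powers of 17 out of the numerator and denominator: v_17(13/3424361) = -4. Step 2 — apply |x|_p = p^{-v_p(x)} = 17^{4} = 83521.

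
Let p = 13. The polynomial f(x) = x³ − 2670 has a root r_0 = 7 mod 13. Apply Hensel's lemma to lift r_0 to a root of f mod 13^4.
r_3 = 8574 (mod 28561)

Hensel: r_{i+1} = r_i − f(r_i)/f′(r_i) mod 13^{i+2}, where f′(x) = 3x². Iterate:
  r_0 = 7 (mod 13)
  r_1 = 124 (mod 169)
  r_2 = 1983 (mod 2197)
  r_3 = 8574 (mod 28561)
Final: r = 8574 with f(r) ≡ 0 mod 13^4.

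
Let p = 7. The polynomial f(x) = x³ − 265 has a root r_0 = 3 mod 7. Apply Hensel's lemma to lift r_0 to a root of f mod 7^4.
r_3 = 1088 (mod 2401)

Hensel: r_{i+1} = r_i − f(r_i)/f′(r_i) mod 7^{i+2}, where f′(x) = 3x². Iterate:
  r_0 = 3 (mod 7)
  r_1 = 10 (mod 49)
  r_2 = 59 (mod 343)
  r_3 = 1088 (mod 2401)
Final: r = 1088 with f(r) ≡ 0 mod 7^4.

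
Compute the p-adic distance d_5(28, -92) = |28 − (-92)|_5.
d_5(28, -92) = 1/5

Step 1 — x − y = 28 − (-92) = 120. Step 2 — v_5(120) = 1 (factor: 120 = (5^1 · 24); the sign does not affect v_p). Step 3 — |x − y|_5 = 5^{-1} = 1/5.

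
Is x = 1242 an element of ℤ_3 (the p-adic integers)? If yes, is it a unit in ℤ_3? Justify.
x ∈ ℤ_3 but not a unit; v_3(x) = 3 > 0

ℤ_3 = {x ∈ ℚ_3 : v_3(x) ≥ 0} and ℤ_3^× = {x ∈ ℤ_3 : v_3(x) = 0}. Here v_3(1242) = v_3(num) − v_3(den) = 3; compare against these criteria.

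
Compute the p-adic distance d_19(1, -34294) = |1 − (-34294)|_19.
d_19(1, -34294) = 1/6859

Step 1 — x − y = 1 − (-34294) = 34295. Step 2 — v_19(34295) = 3 (factor: 34295 = (19^3 · 5); the sign does not affect v_p). Step 3 — |x − y|_19 = 19^{-3} = 1/6859.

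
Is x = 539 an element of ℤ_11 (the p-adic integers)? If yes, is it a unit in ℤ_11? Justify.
x ∈ ℤ_11 but not a unit; v_11(x) = 1 > 0

ℤ_11 = {x ∈ ℚ_11 : v_11(x) ≥ 0} and ℤ_11^× = {x ∈ ℤ_11 : v_11(x) = 0}. Here v_11(539) = v_11(num) − v_11(den) = 1; compare against these criteria.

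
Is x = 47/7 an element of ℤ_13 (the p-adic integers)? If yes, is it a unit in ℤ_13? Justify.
x ∈ ℤ_13^× (unit); v_13(x) = 0

ℤ_13 = {x ∈ ℚ_13 : v_13(x) ≥ 0} and ℤ_13^× = {x ∈ ℤ_13 : v_13(x) = 0}. Here v_13(47/7) = v_13(num) − v_13(den) = 0; compare against these criteria.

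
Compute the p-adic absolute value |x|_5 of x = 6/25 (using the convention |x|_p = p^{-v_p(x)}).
|6/25|_5 = 25

Step 1 — compute v_5(x) by factoring powers of 5 out of the numerator and denominator: v_5(6/25) = -2. Step 2 — apply |x|_p = p^{-v_p(x)} = 5^{2} = 25.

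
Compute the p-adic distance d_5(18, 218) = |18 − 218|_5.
d_5(18, 218) = 1/25

Step 1 — x − y = 18 − 218 = -200. Step 2 — v_5(-200) = 2 (factor: -200 = −(5^2 · 8); the sign does not affect v_p). Step 3 — |x − y|_5 = 5^{-2} = 1/25.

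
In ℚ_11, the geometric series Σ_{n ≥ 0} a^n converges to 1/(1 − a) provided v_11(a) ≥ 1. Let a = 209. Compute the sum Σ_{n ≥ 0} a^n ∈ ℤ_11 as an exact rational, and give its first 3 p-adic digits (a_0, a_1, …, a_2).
Σ a^n = 1/(1 − a) = -1/208;  first 3 digits = (1, 8, 10)

v_11(a) = 1 ≥ 1, so the series converges in ℤ_11 to 1/(1 − a) = 1/(1 − 209) = -1/208. Expand this rational in ℤ_11: compute digits iteratively via d_i = x_i mod 11, x_{i+1} = (x_i − d_i)/11. The first 3 digits are (1, 8, 10).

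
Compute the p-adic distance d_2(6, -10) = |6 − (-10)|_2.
d_2(6, -10) = 1/16

Step 1 — x − y = 6 − (-10) = 16. Step 2 — v_2(16) = 4 (factor: 16 = (2^4 · 1); the sign does not affect v_p). Step 3 — |x − y|_2 = 2^{-4} = 1/16.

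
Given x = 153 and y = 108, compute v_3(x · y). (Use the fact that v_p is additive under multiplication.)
v_3(16524) = 5

v_p(x) = 2 (factor: 153 = 3^2 · 17); v_p(y) = 3 (factor: 108 = 3^3 · 4). Additivity: v_p(xy) = v_p(x) + v_p(y) = 2 + 3 = 5. (Direct check: xy = 16524 = 3^5 · (68).)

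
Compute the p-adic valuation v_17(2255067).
v_17(2255067) = 4

v_17(n) is the largest exponent k such that 17^k divides n. Factor out: 2255067 = 17^4 · 27. (Sign doesn't affect v_p.) So v_17(2255067) = 4.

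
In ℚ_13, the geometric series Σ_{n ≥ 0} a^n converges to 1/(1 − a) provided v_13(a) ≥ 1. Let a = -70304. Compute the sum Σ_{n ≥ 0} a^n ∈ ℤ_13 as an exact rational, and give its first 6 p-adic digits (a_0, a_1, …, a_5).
Σ a^n = 1/(1 − a) = 1/70305;  first 6 digits = (1, 0, 0, 7, 10, 12)

v_13(a) = 3 ≥ 1, so the series converges in ℤ_13 to 1/(1 − a) = 1/(1 − (-70304)) = 1/70305. Expand this rational in ℤ_13: compute digits iteratively via d_i = x_i mod 13, x_{i+1} = (x_i − d_i)/13. The first 6 digits are (1, 0, 0, 7, 10, 12).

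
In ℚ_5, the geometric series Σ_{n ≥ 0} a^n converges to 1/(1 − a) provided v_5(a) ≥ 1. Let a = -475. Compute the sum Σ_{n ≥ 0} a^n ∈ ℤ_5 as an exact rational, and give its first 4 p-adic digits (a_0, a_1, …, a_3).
Σ a^n = 1/(1 − a) = 1/476;  first 4 digits = (1, 0, 1, 1)

v_5(a) = 2 ≥ 1, so the series converges in ℤ_5 to 1/(1 − a) = 1/(1 − (-475)) = 1/476. Expand this rational in ℤ_5: compute digits iteratively via d_i = x_i mod 5, x_{i+1} = (x_i − d_i)/5. The first 4 digits are (1, 0, 1, 1).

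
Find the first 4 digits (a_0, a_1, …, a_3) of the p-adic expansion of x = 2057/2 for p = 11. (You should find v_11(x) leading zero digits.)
(a_0, …, a_3) = (0, 0, 3, 6)

v_11(2057/2) = 2, so a_0 = ... = a_1 = 0. Factor out: x = 11^2 · u with u = 17/2 a unit in ℤ_11. Expand u iteratively via a_{v+i} = u_i mod 11, u_{i+1} = (u_i − a_{v+i})/11:
  u_0 = 17/2;  a_2 = 3;  u_1 = (u_0 − 3)/11 = 1/2
  u_1 = 1/2;  a_3 = 6;  u_2 = (u_1 − 6)/11 = -1/2
Digits: (0, 0, 3, 6).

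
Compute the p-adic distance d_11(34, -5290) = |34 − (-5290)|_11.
d_11(34, -5290) = 1/1331

Step 1 — x − y = 34 − (-5290) = 5324. Step 2 — v_11(5324) = 3 (factor: 5324 = (11^3 · 4); the sign does not affect v_p). Step 3 — |x − y|_11 = 11^{-3} = 1/1331.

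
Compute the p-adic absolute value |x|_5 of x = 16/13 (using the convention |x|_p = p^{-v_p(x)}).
|16/13|_5 = 1

Step 1 — compute v_5(x) by factoring powers of 5 out of the numerator and denominator: v_5(16/13) = 0. Step 2 — apply |x|_p = p^{-v_p(x)} = 5^{0} = 1.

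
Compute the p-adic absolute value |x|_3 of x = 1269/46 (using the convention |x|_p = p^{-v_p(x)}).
|1269/46|_3 = 1/27

Step 1 — compute v_3(x) by factoring powers of 3 out of the numerator and denominator: v_3(1269/46) = 3. Step 2 — apply |x|_p = p^{-v_p(x)} = 3^{-3} = 1/27.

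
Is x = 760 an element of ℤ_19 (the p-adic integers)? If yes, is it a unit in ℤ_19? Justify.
x ∈ ℤ_19 but not a unit; v_19(x) = 1 > 0

ℤ_19 = {x ∈ ℚ_19 : v_19(x) ≥ 0} and ℤ_19^× = {x ∈ ℤ_19 : v_19(x) = 0}. Here v_19(760) = v_19(num) − v_19(den) = 1; compare against these criteria.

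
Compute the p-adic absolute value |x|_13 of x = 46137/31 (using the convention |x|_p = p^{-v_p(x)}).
|46137/31|_13 = 1/2197

Step 1 — compute v_13(x) by factoring powers of 13 out of the numerator and denominator: v_13(46137/31) = 3. Step 2 — apply |x|_p = p^{-v_p(x)} = 13^{-3} = 1/2197.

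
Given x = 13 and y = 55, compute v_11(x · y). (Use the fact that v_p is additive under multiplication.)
v_11(715) = 1

v_p(x) = 0 (factor: 13 = 11^0 · 13); v_p(y) = 1 (factor: 55 = 11^1 · 5). Additivity: v_p(xy) = v_p(x) + v_p(y) = 0 + 1 = 1. (Direct check: xy = 715 = 11^1 · (65).)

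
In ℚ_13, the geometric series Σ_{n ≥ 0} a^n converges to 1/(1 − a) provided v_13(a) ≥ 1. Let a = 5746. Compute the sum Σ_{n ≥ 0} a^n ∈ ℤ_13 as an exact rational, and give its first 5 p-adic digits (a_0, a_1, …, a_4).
Σ a^n = 1/(1 − a) = -1/5745;  first 5 digits = (1, 0, 8, 2, 12)

v_13(a) = 2 ≥ 1, so the series converges in ℤ_13 to 1/(1 − a) = 1/(1 − 5746) = -1/5745. Expand this rational in ℤ_13: compute digits iteratively via d_i = x_i mod 13, x_{i+1} = (x_i − d_i)/13. The first 5 digits are (1, 0, 8, 2, 12).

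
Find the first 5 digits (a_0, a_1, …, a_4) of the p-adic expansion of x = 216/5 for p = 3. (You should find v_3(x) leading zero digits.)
(a_0, …, a_4) = (0, 0, 0, 1, 2)

v_3(216/5) = 3, so a_0 = ... = a_2 = 0. Factor out: x = 3^3 · u with u = 8/5 a unit in ℤ_3. Expand u iteratively via a_{v+i} = u_i mod 3, u_{i+1} = (u_i − a_{v+i})/3:
  u_0 = 8/5;  a_3 = 1;  u_1 = (u_0 − 1)/3 = 1/5
  u_1 = 1/5;  a_4 = 2;  u_2 = (u_1 − 2)/3 = -3/5
Digits: (0, 0, 0, 1, 2).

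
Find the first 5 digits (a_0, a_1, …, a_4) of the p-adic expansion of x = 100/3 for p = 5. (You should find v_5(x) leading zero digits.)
(a_0, …, a_4) = (0, 0, 3, 3, 1)

v_5(100/3) = 2, so a_0 = ... = a_1 = 0. Factor out: x = 5^2 · u with u = 4/3 a unit in ℤ_5. Expand u iteratively via a_{v+i} = u_i mod 5, u_{i+1} = (u_i − a_{v+i})/5:
  u_0 = 4/3;  a_2 = 3;  u_1 = (u_0 − 3)/5 = -1/3
  u_1 = -1/3;  a_3 = 3;  u_2 = (u_1 − 3)/5 = -2/3
  u_2 = -2/3;  a_4 = 1;  u_3 = (u_2 − 1)/5 = -1/3
Digits: (0, 0, 3, 3, 1).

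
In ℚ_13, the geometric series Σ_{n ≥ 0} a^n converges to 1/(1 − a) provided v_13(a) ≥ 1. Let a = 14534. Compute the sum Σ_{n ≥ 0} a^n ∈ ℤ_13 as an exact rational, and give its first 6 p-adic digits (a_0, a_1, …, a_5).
Σ a^n = 1/(1 − a) = -1/14533;  first 6 digits = (1, 0, 8, 6, 12, 9)

v_13(a) = 2 ≥ 1, so the series converges in ℤ_13 to 1/(1 − a) = 1/(1 − 14534) = -1/14533. Expand this rational in ℤ_13: compute digits iteratively via d_i = x_i mod 13, x_{i+1} = (x_i − d_i)/13. The first 6 digits are (1, 0, 8, 6, 12, 9).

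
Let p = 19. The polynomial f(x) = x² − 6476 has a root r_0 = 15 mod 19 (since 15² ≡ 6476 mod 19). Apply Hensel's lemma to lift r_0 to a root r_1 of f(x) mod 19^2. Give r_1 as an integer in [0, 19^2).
r_1 = 91 (mod 361)

Hensel's recurrence: r_{i+1} = r_i − f(r_i)·(f′(r_i))^{-1} mod 19^{i+2}, with f′(x) = 2x. Iterate:
  r_0 = 15 (mod 19)
  r_1 = 91 (mod 361)
Final: r_1 = 91, and one checks f(r_1) ≡ 0 mod 19^2.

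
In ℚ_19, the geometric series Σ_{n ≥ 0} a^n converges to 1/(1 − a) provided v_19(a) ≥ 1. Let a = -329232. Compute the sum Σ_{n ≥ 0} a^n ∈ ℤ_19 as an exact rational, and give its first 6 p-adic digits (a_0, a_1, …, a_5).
Σ a^n = 1/(1 − a) = 1/329233;  first 6 digits = (1, 0, 0, 9, 16, 18)

v_19(a) = 3 ≥ 1, so the series converges in ℤ_19 to 1/(1 − a) = 1/(1 − (-329232)) = 1/329233. Expand this rational in ℤ_19: compute digits iteratively via d_i = x_i mod 19, x_{i+1} = (x_i − d_i)/19. The first 6 digits are (1, 0, 0, 9, 16, 18).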